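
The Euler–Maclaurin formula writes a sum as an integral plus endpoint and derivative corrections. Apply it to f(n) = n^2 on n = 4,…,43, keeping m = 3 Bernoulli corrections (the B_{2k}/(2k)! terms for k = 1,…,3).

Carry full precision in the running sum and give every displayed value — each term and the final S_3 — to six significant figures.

The integral term ∫_4^43 x^2 dx = 26481.0.
½[f(4) + f(43)] = ½[16.0000 + 1849.00] = 932.500.
Integral + boundary = 27413.5.
Correction k=1: B_{2}/2! · (f^{(1)}(43) − f^{(1)}(4)) = 1/12 · (86.0000 − 8.00000) = 6.50000.
Partial sum through k=1: 27420.0.
Correction k=2: B_{4}/4! · (f^{(3)}(43) − f^{(3)}(4)) = −1/720 · (0.00000 − 0.00000) = 0.00000.
Partial sum through k=2: 27420.0.
Correction k=3: B_{6}/6! · (f^{(5)}(43) − f^{(5)}(4)) = 1/30240 · (0.00000 − 0.00000) = 0.00000.

S_3 ≈ 27420.0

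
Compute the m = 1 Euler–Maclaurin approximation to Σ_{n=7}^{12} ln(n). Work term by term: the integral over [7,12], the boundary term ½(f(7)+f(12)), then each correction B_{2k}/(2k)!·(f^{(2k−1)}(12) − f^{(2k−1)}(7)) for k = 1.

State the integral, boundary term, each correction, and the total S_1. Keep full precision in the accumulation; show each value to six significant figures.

The integral term ∫_7^12 ln(x) dx = 11.1975.
½[f(7) + f(12)] = ½[1.94591 + 2.48491] = 2.21541.
So far: 13.4129.
Order-1 term: 1/12 · (0.0833333 − 0.142857) = -0.00496032.

S_1 ≈ 13.4080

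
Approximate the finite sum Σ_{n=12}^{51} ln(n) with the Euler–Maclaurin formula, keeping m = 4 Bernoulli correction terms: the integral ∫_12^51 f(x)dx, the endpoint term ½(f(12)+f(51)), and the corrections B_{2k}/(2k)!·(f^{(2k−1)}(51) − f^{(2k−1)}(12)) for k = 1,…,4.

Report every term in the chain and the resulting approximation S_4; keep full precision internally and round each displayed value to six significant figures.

The integral term ∫_12^51 ln(x) dx = 131.704.
½[f(12) + f(51)] = ½[2.48491 + 3.93183] = 3.20837.
Integral + boundary = 134.913.
k=1: B_{2}/(2)! × [f^{(1)}(51) − f^{(1)}(12)] = 1/12 × (0.0196078 − 0.0833333) = -0.00531046.
Running total after k=1: 134.907.
k=2: B_{4}/(4)! × [f^{(3)}(51) − f^{(3)}(12)] = −1/720 × (1.50772e-05 − 0.00115741) = 1.58657e-06.
Running total after k=2: 134.907.
k=3: B_{6}/(6)! × [f^{(5)}(51) − f^{(5)}(12)] = 1/30240 × (6.95601e-08 − 9.64506e-05) = -3.18720e-09.
Running total after k=3: 134.907.
k=4: B_{8}/(8)! × [f^{(7)}(51) − f^{(7)}(12)] = −1/1209600 × (8.02308e-10 − 2.00939e-05) = 1.66113e-11.

S_4 ≈ 134.907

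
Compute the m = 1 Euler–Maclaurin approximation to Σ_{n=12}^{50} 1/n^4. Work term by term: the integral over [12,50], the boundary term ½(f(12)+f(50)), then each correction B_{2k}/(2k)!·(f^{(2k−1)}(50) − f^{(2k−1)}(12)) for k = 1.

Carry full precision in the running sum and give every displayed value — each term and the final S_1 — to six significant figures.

Integral: ∫_12^50 1/x^4 dx = 0.000190235.
Boundary: ½(f(12) + f(50)) = ½(4.82253e-05 + 1.60000e-07) = 2.41927e-05.
So far: 0.000214427.
Correction k=1: B_{2}/2! · (f^{(1)}(50) − f^{(1)}(12)) = 1/12 · (-1.28000e-08 − (-1.60751e-05)) = 1.33853e-06.

S_1 ≈ 0.000215766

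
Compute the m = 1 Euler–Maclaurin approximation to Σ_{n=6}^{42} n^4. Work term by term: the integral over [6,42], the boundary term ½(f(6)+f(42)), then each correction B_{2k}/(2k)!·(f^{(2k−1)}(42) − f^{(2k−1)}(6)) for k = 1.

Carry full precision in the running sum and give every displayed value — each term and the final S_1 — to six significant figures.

The integral term ∫_6^42 x^4 dx = 2.61367e+07.
Boundary: ½(f(6) + f(42)) = ½(1296.00 + 3.11170e+06) = 1.55650e+06.
Integral + boundary = 2.76932e+07.
k=1: B_{2}/(2)! × [f^{(1)}(42) − f^{(1)}(6)] = 1/12 × (296352 − 864.000) = 24624.0.

S_1 ≈ 2.77178e+07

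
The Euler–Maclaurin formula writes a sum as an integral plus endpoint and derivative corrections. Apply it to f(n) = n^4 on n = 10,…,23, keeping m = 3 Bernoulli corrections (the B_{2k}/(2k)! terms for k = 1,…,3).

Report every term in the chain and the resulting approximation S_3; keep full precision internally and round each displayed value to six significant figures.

The integral term ∫_10^23 x^4 dx = 1.26727e+06.
½[f(10) + f(23)] = ½[10000.0 + 279841] = 144920.
Integral + boundary = 1.41219e+06.
Correction k=1: B_{2}/2! · (f^{(1)}(23) − f^{(1)}(10)) = 1/12 · (48668.0 − 4000.00) = 3722.33.
Partial sum through k=1: 1.41591e+06.
Correction k=2: B_{4}/4! · (f^{(3)}(23) − f^{(3)}(10)) = −1/720 · (552.000 − 240.000) = -0.433333.
Partial sum through k=2: 1.41591e+06.
Correction k=3: B_{6}/6! · (f^{(5)}(23) − f^{(5)}(10)) = 1/30240 · (0.00000 − 0.00000) = 0.00000.

S_3 ≈ 1.41591e+06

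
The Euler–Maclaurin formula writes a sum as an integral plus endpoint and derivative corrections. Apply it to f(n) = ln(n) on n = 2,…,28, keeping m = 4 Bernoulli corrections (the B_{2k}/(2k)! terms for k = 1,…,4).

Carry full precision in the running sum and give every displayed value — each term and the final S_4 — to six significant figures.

S_4 ≈ 67.8897

The integral term ∫_2^28 ln(x) dx = 65.9154.
Endpoint term: (f(2) + f(28))/2 = (0.693147 + 3.33220)/2 = 2.01268.
So far: 67.9281.
Correction k=1: B_{2}/2! · (f^{(1)}(28) − f^{(1)}(2)) = 1/12 · (0.0357143 − 0.500000) = -0.0386905.
After k=1: 67.8894.
Correction k=2: B_{4}/4! · (f^{(3)}(28) − f^{(3)}(2)) = −1/720 · (9.11079e-05 − 0.250000) = 0.000347096.
After k=2: 67.8898.
Correction k=3: B_{6}/6! · (f^{(5)}(28) − f^{(5)}(2)) = 1/30240 · (1.39451e-06 − 0.750000) = -2.48015e-05.
After k=3: 67.8897.
Correction k=4: B_{8}/8! · (f^{(7)}(28) − f^{(7)}(2)) = −1/1209600 · (5.33613e-08 − 5.62500) = 4.65030e-06.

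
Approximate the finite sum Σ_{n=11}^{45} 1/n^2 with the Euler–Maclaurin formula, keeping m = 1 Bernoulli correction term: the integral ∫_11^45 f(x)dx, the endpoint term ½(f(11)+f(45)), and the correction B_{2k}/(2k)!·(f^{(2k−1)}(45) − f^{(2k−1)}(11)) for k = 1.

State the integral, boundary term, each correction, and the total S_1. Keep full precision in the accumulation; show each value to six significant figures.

∫_11^45 1/x^2 dx evaluates to 0.0686869.
Endpoint term: (f(11) + f(45))/2 = (0.00826446 + 0.000493827)/2 = 0.00437914.
So far: 0.0730660.
Order-1 term: 1/12 · (-2.19479e-05 − (-0.00150263)) = 0.000123390.

S_1 ≈ 0.0731894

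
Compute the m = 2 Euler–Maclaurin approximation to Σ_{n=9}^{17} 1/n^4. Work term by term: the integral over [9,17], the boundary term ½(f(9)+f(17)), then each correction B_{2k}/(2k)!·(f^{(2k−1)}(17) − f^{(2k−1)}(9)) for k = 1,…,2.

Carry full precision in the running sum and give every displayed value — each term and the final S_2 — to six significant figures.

∫_9^17 1/x^4 dx evaluates to 0.000389400.
½[f(9) + f(17)] = ½[0.000152416 + 1.19730e-05] = 8.21944e-05.
Running total after boundary: 0.000471595.
Order-1 term: 1/12 · (-2.81719e-06 − (-6.77404e-05)) = 5.41026e-06.
After k=1: 0.000477005.
Order-2 term: −1/720 · (-2.92441e-07 − (-2.50890e-05)) = -3.44397e-08.

S_2 ≈ 0.000476970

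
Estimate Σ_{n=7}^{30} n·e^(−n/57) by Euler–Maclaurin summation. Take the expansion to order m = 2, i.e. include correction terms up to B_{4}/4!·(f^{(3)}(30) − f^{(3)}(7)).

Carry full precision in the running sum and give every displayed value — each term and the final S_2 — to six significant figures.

The integral term ∫_7^30 x·e^(−x/57) dx = 296.751.
Boundary: ½(f(7) + f(30)) = ½(6.19104 + 17.7233) = 11.9572.
Running total after boundary: 308.708.
k=1: B_{2}/(2)! × [f^{(1)}(30) − f^{(1)}(7)] = 1/12 × (0.279842 − 0.775820) = -0.0413315.
Partial sum through k=1: 308.667.
k=2: B_{4}/(4)! × [f^{(3)}(30) − f^{(3)}(7)] = −1/720 × (0.000449799 − 0.000783222) = 4.63087e-07.

S_2 ≈ 308.667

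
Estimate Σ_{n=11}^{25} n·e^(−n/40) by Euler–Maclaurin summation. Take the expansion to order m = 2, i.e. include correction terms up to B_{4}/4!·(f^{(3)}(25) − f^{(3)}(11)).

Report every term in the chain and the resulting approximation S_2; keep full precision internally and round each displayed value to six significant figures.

S_2 ≈ 168.687

Integral: ∫_11^25 x·e^(−x/40) dx = 157.847.
Endpoint term: (f(11) + f(25))/2 = (8.35529 + 13.3815)/2 = 10.8684.
Integral + boundary = 168.716.
k=1: B_{2}/(2)! × [f^{(1)}(25) − f^{(1)}(11)] = 1/12 × (0.200723 − 0.550690) = -0.0291639.
After k=1: 168.687.
k=2: B_{4}/(4)! × [f^{(3)}(25) − f^{(3)}(11)] = −1/720 × (0.000794529 − 0.00129365) = 6.93219e-07.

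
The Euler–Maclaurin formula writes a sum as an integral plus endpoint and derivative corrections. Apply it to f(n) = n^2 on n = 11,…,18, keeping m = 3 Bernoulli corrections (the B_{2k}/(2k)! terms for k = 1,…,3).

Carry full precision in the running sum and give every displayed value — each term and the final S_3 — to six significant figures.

The integral term ∫_11^18 x^2 dx = 1500.33.
Endpoint term: (f(11) + f(18))/2 = (121.000 + 324.000)/2 = 222.500.
Running total after boundary: 1722.83.
Correction k=1: B_{2}/2! · (f^{(1)}(18) − f^{(1)}(11)) = 1/12 · (36.0000 − 22.0000) = 1.16667.
After k=1: 1724.00.
Correction k=2: B_{4}/4! · (f^{(3)}(18) − f^{(3)}(11)) = −1/720 · (0.00000 − 0.00000) = 0.00000.
After k=2: 1724.00.
Correction k=3: B_{6}/6! · (f^{(5)}(18) − f^{(5)}(11)) = 1/30240 · (0.00000 − 0.00000) = 0.00000.

S_3 ≈ 1724.00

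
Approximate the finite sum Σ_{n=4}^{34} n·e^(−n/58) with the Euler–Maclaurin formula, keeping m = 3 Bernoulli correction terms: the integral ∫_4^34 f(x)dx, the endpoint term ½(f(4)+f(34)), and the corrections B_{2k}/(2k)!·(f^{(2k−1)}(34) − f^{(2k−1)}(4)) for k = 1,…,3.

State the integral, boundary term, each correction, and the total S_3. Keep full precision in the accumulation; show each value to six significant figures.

The integral term ∫_4^34 x·e^(−x/58) dx = 387.227.
½[f(4) + f(34)] = ½[3.73344 + 18.9188] = 11.3261.
So far: 398.553.
k=1: B_{2}/(2)! × [f^{(1)}(34) − f^{(1)}(4)] = 1/12 × (0.230249 − 0.868989) = -0.0532284.
After k=1: 398.500.
k=2: B_{4}/(4)! × [f^{(3)}(34) − f^{(3)}(4)] = −1/720 × (0.000399262 − 0.000813230) = 5.74957e-07.
After k=2: 398.500.
k=3: B_{6}/(6)! × [f^{(5)}(34) − f^{(5)}(4)] = 1/30240 × (2.17027e-07 − 4.06701e-07) = -6.27228e-12.

S_3 ≈ 398.500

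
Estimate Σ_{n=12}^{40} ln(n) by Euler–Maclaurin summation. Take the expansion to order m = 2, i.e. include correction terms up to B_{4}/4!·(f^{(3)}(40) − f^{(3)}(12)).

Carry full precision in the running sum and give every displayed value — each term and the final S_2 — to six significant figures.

S_2 ≈ 92.8183

∫_12^40 ln(x) dx evaluates to 89.7363.
Boundary: ½(f(12) + f(40)) = ½(2.48491 + 3.68888) = 3.08689.
So far: 92.8232.
Order-1 term: 1/12 · (0.0250000 − 0.0833333) = -0.00486111.
Partial sum through k=1: 92.8183.
Order-2 term: −1/720 · (3.12500e-05 − 0.00115741) = 1.56411e-06.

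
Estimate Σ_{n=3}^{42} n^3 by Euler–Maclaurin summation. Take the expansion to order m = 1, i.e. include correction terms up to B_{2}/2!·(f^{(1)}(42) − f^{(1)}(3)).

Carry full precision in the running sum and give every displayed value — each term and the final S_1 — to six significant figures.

∫_3^42 x^3 dx evaluates to 777904.
Endpoint term: (f(3) + f(42))/2 = (27.0000 + 74088.0)/2 = 37057.5.
So far: 814961.
Correction k=1: B_{2}/2! · (f^{(1)}(42) − f^{(1)}(3)) = 1/12 · (5292.00 − 27.0000) = 438.750.

S_1 ≈ 815400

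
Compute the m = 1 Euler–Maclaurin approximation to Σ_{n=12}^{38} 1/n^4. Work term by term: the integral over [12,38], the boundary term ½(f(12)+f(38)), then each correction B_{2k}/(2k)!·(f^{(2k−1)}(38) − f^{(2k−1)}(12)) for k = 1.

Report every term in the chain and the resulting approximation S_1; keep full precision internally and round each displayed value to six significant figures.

S_1 ≈ 0.000212514

Integral: ∫_12^38 1/x^4 dx = 0.000186826.
Endpoint term: (f(12) + f(38))/2 = (4.82253e-05 + 4.79585e-07)/2 = 2.43524e-05.
Running total after boundary: 0.000211179.
Correction k=1: B_{2}/2! · (f^{(1)}(38) − f^{(1)}(12)) = 1/12 · (-5.04826e-08 − (-1.60751e-05)) = 1.33539e-06.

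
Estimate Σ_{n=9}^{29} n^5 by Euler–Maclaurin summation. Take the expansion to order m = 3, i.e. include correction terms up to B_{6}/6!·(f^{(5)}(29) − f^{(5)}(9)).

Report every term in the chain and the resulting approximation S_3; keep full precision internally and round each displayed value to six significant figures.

S_3 ≈ 1.09626e+08

Integral: ∫_9^29 x^5 dx = 9.90486e+07.
Boundary: ½(f(9) + f(29)) = ½(59049.0 + 2.05111e+07) = 1.02851e+07.
Running total after boundary: 1.09334e+08.
k=1: B_{2}/(2)! × [f^{(1)}(29) − f^{(1)}(9)] = 1/12 × (3.53640e+06 − 32805.0) = 291967.
Running total after k=1: 1.09626e+08.
k=2: B_{4}/(4)! × [f^{(3)}(29) − f^{(3)}(9)] = −1/720 × (50460.0 − 4860.00) = -63.3333.
Running total after k=2: 1.09626e+08.
k=3: B_{6}/(6)! × [f^{(5)}(29) − f^{(5)}(9)] = 1/30240 × (120.000 − 120.000) = 0.00000.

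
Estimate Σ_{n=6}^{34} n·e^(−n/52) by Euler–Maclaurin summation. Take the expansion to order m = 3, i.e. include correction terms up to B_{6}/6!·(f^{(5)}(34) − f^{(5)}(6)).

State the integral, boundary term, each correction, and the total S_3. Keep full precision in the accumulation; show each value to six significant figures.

S_3 ≈ 373.163

The integral term ∫_6^34 x·e^(−x/52) dx = 361.700.
½[f(6) + f(34)] = ½[5.34614 + 17.6814] = 11.5138.
Integral + boundary = 373.214.
Correction k=1: B_{2}/2! · (f^{(1)}(34) − f^{(1)}(6)) = 1/12 · (0.180014 − 0.788213) = -0.0506832.
Running total after k=1: 373.163.
Correction k=2: B_{4}/4! · (f^{(3)}(34) − f^{(3)}(6)) = −1/720 · (0.000451220 − 0.000950540) = 6.93500e-07.
Running total after k=2: 373.163.
Correction k=3: B_{6}/6! · (f^{(5)}(34) − f^{(5)}(6)) = 1/30240 · (3.09122e-07 − 5.95259e-07) = -9.46221e-12.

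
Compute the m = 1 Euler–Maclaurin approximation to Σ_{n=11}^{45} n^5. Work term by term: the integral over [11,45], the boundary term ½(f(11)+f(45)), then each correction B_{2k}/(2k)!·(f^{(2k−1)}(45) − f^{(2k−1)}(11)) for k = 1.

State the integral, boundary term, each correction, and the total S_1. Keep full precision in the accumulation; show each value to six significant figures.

∫_11^45 x^5 dx evaluates to 1.38367e+09.
Endpoint term: (f(11) + f(45))/2 = (161051 + 1.84528e+08)/2 = 9.23446e+07.
Integral + boundary = 1.47601e+09.
k=1: B_{2}/(2)! × [f^{(1)}(45) − f^{(1)}(11)] = 1/12 × (2.05031e+07 − 73205.0) = 1.70249e+06.

S_1 ≈ 1.47771e+09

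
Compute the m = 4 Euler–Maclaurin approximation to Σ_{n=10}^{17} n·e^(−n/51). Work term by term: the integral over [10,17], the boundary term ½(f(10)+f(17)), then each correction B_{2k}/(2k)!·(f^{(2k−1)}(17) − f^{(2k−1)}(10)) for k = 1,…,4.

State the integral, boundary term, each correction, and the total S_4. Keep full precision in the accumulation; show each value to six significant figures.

S_4 ≈ 82.3339

Integral: ∫_10^17 x·e^(−x/51) dx = 72.1489.
Endpoint term: (f(10) + f(17))/2 = (8.21948 + 12.1810)/2 = 10.2003.
So far: 82.3492.
Correction k=1: B_{2}/2! · (f^{(1)}(17) − f^{(1)}(10)) = 1/12 · (0.477688 − 0.660782) = -0.0152578.
Running total after k=1: 82.3339.
Correction k=2: B_{4}/4! · (f^{(3)}(17) − f^{(3)}(10)) = −1/720 · (0.000734621 − 0.000886073) = 2.10350e-07.
Running total after k=2: 82.3339.
Correction k=3: B_{6}/6! · (f^{(5)}(17) − f^{(5)}(10)) = 1/30240 · (4.94267e-07 − 5.83659e-07) = -2.95611e-12.
Running total after k=3: 82.3339.
Correction k=4: B_{8}/8! · (f^{(7)}(17) − f^{(7)}(10)) = −1/1209600 · (2.71471e-10 − 3.17821e-10) = 3.83187e-17.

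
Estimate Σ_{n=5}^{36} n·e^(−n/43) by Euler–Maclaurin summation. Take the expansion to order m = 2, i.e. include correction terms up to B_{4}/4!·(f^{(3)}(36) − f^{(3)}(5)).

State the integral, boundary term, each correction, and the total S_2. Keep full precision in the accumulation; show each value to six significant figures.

S_2 ≈ 376.767

Integral: ∫_5^36 x·e^(−x/43) dx = 366.809.
Boundary: ½(f(5) + f(36)) = ½(4.45113 + 15.5850) = 10.0181.
Running total after boundary: 376.827.
Order-1 term: 1/12 · (0.0704749 − 0.786712) = -0.0596864.
Partial sum through k=1: 376.767.
Order-2 term: −1/720 · (0.000506387 − 0.00138841) = 1.22503e-06.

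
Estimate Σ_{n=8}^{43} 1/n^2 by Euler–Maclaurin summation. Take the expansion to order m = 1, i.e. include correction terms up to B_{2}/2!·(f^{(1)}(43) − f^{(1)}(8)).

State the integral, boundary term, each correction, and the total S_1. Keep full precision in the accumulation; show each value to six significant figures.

S_1 ≈ 0.110151

∫_8^43 1/x^2 dx evaluates to 0.101744.
Endpoint term: (f(8) + f(43))/2 = (0.0156250 + 0.000540833)/2 = 0.00808292.
Running total after boundary: 0.109827.
k=1: B_{2}/(2)! × [f^{(1)}(43) − f^{(1)}(8)] = 1/12 × (-2.51550e-05 − (-0.00390625)) = 0.000323425.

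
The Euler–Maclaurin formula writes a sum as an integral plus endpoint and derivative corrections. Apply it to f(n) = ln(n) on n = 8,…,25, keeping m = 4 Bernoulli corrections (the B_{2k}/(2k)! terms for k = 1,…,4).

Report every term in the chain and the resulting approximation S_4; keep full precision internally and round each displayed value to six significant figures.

∫_8^25 ln(x) dx evaluates to 46.8364.
Boundary: ½(f(8) + f(25)) = ½(2.07944 + 3.21888) = 2.64916.
Integral + boundary = 49.4855.
Order-1 term: 1/12 · (0.0400000 − 0.125000) = -0.00708333.
Running total after k=1: 49.4784.
Order-2 term: −1/720 · (0.000128000 − 0.00390625) = 5.24757e-06.
Running total after k=2: 49.4784.
Order-3 term: 1/30240 · (2.45760e-06 − 0.000732422) = -2.41390e-08.
Running total after k=3: 49.4784.
Order-4 term: −1/1209600 · (1.17965e-07 − 0.000343323) = 2.83734e-10.

S_4 ≈ 49.4784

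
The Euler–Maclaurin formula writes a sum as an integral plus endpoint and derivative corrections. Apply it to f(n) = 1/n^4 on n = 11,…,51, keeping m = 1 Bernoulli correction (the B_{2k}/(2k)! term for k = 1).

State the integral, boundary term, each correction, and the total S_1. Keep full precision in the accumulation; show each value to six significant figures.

Integral: ∫_11^51 1/x^4 dx = 0.000247925.
½[f(11) + f(51)] = ½[6.83013e-05 + 1.47815e-07] = 3.42246e-05.
So far: 0.000282150.
k=1: B_{2}/(2)! × [f^{(1)}(51) − f^{(1)}(11)] = 1/12 × (-1.15934e-08 − (-2.48369e-05)) = 2.06877e-06.

S_1 ≈ 0.000284219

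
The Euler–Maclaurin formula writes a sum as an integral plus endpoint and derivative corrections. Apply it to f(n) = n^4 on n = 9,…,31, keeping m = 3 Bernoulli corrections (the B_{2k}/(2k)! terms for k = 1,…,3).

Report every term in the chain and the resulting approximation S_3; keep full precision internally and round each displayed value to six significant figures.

S_3 ≈ 6.18875e+06

Integral: ∫_9^31 x^4 dx = 5.71402e+06.
Boundary: ½(f(9) + f(31)) = ½(6561.00 + 923521) = 465041.
Running total after boundary: 6.17906e+06.
k=1: B_{2}/(2)! × [f^{(1)}(31) − f^{(1)}(9)] = 1/12 × (119164 − 2916.00) = 9687.33.
After k=1: 6.18875e+06.
k=2: B_{4}/(4)! × [f^{(3)}(31) − f^{(3)}(9)] = −1/720 × (744.000 − 216.000) = -0.733333.
After k=2: 6.18875e+06.
k=3: B_{6}/(6)! × [f^{(5)}(31) − f^{(5)}(9)] = 1/30240 × (0.00000 − 0.00000) = 0.00000.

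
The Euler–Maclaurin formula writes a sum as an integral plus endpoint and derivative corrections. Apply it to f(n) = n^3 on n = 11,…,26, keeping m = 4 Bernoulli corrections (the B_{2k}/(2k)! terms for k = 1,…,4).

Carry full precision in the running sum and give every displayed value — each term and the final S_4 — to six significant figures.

The integral term ∫_11^26 x^3 dx = 110584.
½[f(11) + f(26)] = ½[1331.00 + 17576.0] = 9453.50.
Integral + boundary = 120037.
k=1: B_{2}/(2)! × [f^{(1)}(26) − f^{(1)}(11)] = 1/12 × (2028.00 − 363.000) = 138.750.
After k=1: 120176.
k=2: B_{4}/(4)! × [f^{(3)}(26) − f^{(3)}(11)] = −1/720 × (6.00000 − 6.00000) = 0.00000.
After k=2: 120176.
k=3: B_{6}/(6)! × [f^{(5)}(26) − f^{(5)}(11)] = 1/30240 × (0.00000 − 0.00000) = 0.00000.
After k=3: 120176.
k=4: B_{8}/(8)! × [f^{(7)}(26) − f^{(7)}(11)] = −1/1209600 × (0.00000 − 0.00000) = 0.00000.

S_4 ≈ 120176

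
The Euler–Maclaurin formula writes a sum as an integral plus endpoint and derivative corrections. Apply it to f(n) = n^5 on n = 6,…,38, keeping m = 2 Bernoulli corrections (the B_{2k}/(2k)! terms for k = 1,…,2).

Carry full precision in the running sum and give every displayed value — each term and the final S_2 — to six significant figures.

∫_6^38 x^5 dx evaluates to 5.01815e+08.
Endpoint term: (f(6) + f(38))/2 = (7776.00 + 7.92352e+07)/2 = 3.96215e+07.
Running total after boundary: 5.41436e+08.
Correction k=1: B_{2}/2! · (f^{(1)}(38) − f^{(1)}(6)) = 1/12 · (1.04257e+07 − 6480.00) = 868267.
After k=1: 5.42305e+08.
Correction k=2: B_{4}/4! · (f^{(3)}(38) − f^{(3)}(6)) = −1/720 · (86640.0 − 2160.00) = -117.333.

S_2 ≈ 5.42305e+08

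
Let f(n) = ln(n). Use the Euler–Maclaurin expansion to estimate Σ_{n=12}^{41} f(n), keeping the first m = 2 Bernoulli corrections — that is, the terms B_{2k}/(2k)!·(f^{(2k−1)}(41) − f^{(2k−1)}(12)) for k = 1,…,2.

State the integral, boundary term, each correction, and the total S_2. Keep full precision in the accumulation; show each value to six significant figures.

S_2 ≈ 96.5319

∫_12^41 ln(x) dx evaluates to 93.4376.
Endpoint term: (f(12) + f(41))/2 = (2.48491 + 3.71357)/2 = 3.09924.
So far: 96.5368.
k=1: B_{2}/(2)! × [f^{(1)}(41) − f^{(1)}(12)] = 1/12 × (0.0243902 − 0.0833333) = -0.00491192.
Running total after k=1: 96.5319.
k=2: B_{4}/(4)! × [f^{(3)}(41) − f^{(3)}(12)] = −1/720 × (2.90187e-05 − 0.00115741) = 1.56721e-06.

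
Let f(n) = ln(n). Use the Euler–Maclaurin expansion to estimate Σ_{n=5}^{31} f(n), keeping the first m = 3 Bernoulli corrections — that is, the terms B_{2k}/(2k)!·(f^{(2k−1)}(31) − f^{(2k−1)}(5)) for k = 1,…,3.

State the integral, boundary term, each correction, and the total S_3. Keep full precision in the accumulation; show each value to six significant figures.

S_3 ≈ 74.9142

The integral term ∫_5^31 ln(x) dx = 72.4064.
Endpoint term: (f(5) + f(31))/2 = (1.60944 + 3.43399)/2 = 2.52171.
So far: 74.9281.
Order-1 term: 1/12 · (0.0322581 − 0.200000) = -0.0139785.
Partial sum through k=1: 74.9141.
Order-2 term: −1/720 · (6.71344e-05 − 0.0160000) = 2.21290e-05.
Partial sum through k=2: 74.9142.
Order-3 term: 1/30240 · (8.38306e-07 − 0.00768000) = -2.53941e-07.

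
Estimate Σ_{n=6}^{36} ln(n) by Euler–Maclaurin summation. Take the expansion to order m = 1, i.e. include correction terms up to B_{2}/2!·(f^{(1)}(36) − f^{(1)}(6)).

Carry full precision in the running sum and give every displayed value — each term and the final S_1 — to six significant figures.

S_1 ≈ 90.9322

∫_6^36 ln(x) dx evaluates to 88.2561.
½[f(6) + f(36)] = ½[1.79176 + 3.58352] = 2.68764.
So far: 90.9438.
k=1: B_{2}/(2)! × [f^{(1)}(36) − f^{(1)}(6)] = 1/12 × (0.0277778 − 0.166667) = -0.0115741.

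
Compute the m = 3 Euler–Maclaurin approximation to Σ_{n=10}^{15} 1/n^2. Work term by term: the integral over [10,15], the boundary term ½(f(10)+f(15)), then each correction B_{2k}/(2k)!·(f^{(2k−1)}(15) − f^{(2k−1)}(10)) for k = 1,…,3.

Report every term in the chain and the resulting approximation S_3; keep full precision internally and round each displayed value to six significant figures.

The integral term ∫_10^15 1/x^2 dx = 0.0333333.
½[f(10) + f(15)] = ½[0.0100000 + 0.00444444] = 0.00722222.
Integral + boundary = 0.0405556.
Correction k=1: B_{2}/2! · (f^{(1)}(15) − f^{(1)}(10)) = 1/12 · (-0.000592593 − (-0.00200000)) = 0.000117284.
After k=1: 0.0406728.
Correction k=2: B_{4}/4! · (f^{(3)}(15) − f^{(3)}(10)) = −1/720 · (-3.16049e-05 − (-0.000240000)) = -2.89438e-07.
After k=2: 0.0406726.
Correction k=3: B_{6}/6! · (f^{(5)}(15) − f^{(5)}(10)) = 1/30240 · (-4.21399e-06 − (-7.20000e-05)) = 2.24160e-09.

S_3 ≈ 0.0406726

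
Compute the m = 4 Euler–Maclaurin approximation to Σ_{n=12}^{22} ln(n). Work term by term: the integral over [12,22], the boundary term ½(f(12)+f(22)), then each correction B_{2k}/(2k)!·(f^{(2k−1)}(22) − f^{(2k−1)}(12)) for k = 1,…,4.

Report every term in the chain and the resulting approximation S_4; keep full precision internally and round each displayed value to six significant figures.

Integral: ∫_12^22 ln(x) dx = 28.1841.
½[f(12) + f(22)] = ½[2.48491 + 3.09104] = 2.78797.
Integral + boundary = 30.9720.
k=1: B_{2}/(2)! × [f^{(1)}(22) − f^{(1)}(12)] = 1/12 × (0.0454545 − 0.0833333) = -0.00315657.
Partial sum through k=1: 30.9689.
k=2: B_{4}/(4)! × [f^{(3)}(22) − f^{(3)}(12)] = −1/720 × (0.000187829 − 0.00115741) = 1.34664e-06.
Partial sum through k=2: 30.9689.
k=3: B_{6}/(6)! × [f^{(5)}(22) − f^{(5)}(12)] = 1/30240 × (4.65691e-06 − 9.64506e-05) = -3.03551e-09.
Partial sum through k=3: 30.9689.
k=4: B_{8}/(8)! × [f^{(7)}(22) − f^{(7)}(12)] = −1/1209600 × (2.88651e-07 − 2.00939e-05) = 1.63734e-11.

S_4 ≈ 30.9689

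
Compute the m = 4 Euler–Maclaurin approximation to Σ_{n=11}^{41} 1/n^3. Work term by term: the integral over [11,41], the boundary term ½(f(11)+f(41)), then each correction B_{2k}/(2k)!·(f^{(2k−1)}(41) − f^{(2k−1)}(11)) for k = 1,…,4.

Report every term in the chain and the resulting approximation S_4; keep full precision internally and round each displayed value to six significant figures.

∫_11^41 1/x^3 dx evaluates to 0.00383479.
Boundary: ½(f(11) + f(41)) = ½(0.000751315 + 1.45094e-05) = 0.000382912.
Running total after boundary: 0.00421770.
Order-1 term: 1/12 · (-1.06166e-06 − (-0.000204904)) = 1.69869e-05.
Partial sum through k=1: 0.00423469.
Order-2 term: −1/720 · (-1.26313e-08 − (-3.38684e-05)) = -4.70220e-08.
Partial sum through k=2: 0.00423464.
Order-3 term: 1/30240 · (-3.15595e-10 − (-1.17560e-05)) = 3.88746e-10.
Partial sum through k=3: 0.00423464.
Order-4 term: −1/1209600 · (-1.35174e-11 − (-6.99530e-06)) = -5.78314e-12.

S_4 ≈ 0.00423464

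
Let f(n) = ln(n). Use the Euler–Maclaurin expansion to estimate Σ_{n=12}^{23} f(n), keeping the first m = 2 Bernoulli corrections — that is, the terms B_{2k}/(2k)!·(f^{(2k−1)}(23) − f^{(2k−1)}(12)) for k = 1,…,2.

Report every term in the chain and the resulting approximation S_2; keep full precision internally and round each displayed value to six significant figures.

∫_12^23 ln(x) dx evaluates to 31.2975.
Boundary: ½(f(12) + f(23)) = ½(2.48491 + 3.13549) = 2.81020.
Running total after boundary: 34.1077.
Correction k=1: B_{2}/2! · (f^{(1)}(23) − f^{(1)}(12)) = 1/12 · (0.0434783 − 0.0833333) = -0.00332126.
Running total after k=1: 34.1044.
Correction k=2: B_{4}/4! · (f^{(3)}(23) − f^{(3)}(12)) = −1/720 · (0.000164379 − 0.00115741) = 1.37921e-06.

S_2 ≈ 34.1044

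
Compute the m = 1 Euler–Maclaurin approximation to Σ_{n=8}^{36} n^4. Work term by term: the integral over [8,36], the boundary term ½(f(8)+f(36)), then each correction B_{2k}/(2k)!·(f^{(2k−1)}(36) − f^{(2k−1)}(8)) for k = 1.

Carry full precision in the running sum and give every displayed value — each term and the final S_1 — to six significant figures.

Integral: ∫_8^36 x^4 dx = 1.20867e+07.
½[f(8) + f(36)] = ½[4096.00 + 1.67962e+06] = 841856.
Running total after boundary: 1.29285e+07.
Correction k=1: B_{2}/2! · (f^{(1)}(36) − f^{(1)}(8)) = 1/12 · (186624 − 2048.00) = 15381.3.

S_1 ≈ 1.29439e+07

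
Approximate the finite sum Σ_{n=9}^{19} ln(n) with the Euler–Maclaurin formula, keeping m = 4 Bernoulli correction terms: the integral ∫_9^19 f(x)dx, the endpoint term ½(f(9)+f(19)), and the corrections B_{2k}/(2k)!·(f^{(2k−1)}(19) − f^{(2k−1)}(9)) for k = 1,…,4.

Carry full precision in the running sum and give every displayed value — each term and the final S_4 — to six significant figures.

The integral term ∫_9^19 ln(x) dx = 26.1693.
Boundary: ½(f(9) + f(19)) = ½(2.19722 + 2.94444) = 2.57083.
So far: 28.7402.
Order-1 term: 1/12 · (0.0526316 − 0.111111) = -0.00487329.
Running total after k=1: 28.7353.
Order-2 term: −1/720 · (0.000291588 − 0.00274348) = 3.40541e-06.
Running total after k=2: 28.7353.
Order-3 term: 1/30240 · (9.69267e-06 − 0.000406442) = -1.31200e-08.
Running total after k=3: 28.7353.
Order-4 term: −1/1209600 · (8.05485e-07 − 0.000150534) = 1.23784e-10.

S_4 ≈ 28.7353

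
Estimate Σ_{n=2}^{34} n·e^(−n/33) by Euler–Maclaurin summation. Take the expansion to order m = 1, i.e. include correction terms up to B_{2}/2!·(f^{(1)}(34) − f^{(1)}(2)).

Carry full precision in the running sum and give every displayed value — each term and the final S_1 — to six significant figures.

S_1 ≈ 304.910

∫_2^34 x·e^(−x/33) dx evaluates to 297.976.
Endpoint term: (f(2) + f(34))/2 = (1.88239 + 12.1346)/2 = 7.00847.
So far: 304.984.
k=1: B_{2}/(2)! × [f^{(1)}(34) − f^{(1)}(2)] = 1/12 × (-0.0108151 − 0.884152) = -0.0745806.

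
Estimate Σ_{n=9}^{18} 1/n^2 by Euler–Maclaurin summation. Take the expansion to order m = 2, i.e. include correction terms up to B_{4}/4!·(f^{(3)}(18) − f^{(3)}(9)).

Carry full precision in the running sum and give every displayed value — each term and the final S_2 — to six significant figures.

S_2 ≈ 0.0634711

∫_9^18 1/x^2 dx evaluates to 0.0555556.
Endpoint term: (f(9) + f(18))/2 = (0.0123457 + 0.00308642)/2 = 0.00771605.
So far: 0.0632716.
Correction k=1: B_{2}/2! · (f^{(1)}(18) − f^{(1)}(9)) = 1/12 · (-0.000342936 − (-0.00274348)) = 0.000200046.
After k=1: 0.0634717.
Correction k=2: B_{4}/4! · (f^{(3)}(18) − f^{(3)}(9)) = −1/720 · (-1.27013e-05 − (-0.000406442)) = -5.46862e-07.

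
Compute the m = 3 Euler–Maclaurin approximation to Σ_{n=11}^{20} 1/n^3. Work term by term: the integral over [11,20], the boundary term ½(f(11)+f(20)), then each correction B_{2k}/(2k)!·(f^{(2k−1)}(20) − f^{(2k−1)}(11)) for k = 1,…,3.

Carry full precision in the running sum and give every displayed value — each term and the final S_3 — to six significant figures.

S_3 ≈ 0.00333586

The integral term ∫_11^20 1/x^3 dx = 0.00288223.
Endpoint term: (f(11) + f(20))/2 = (0.000751315 + 0.000125000)/2 = 0.000438157.
Integral + boundary = 0.00332039.
k=1: B_{2}/(2)! × [f^{(1)}(20) − f^{(1)}(11)] = 1/12 × (-1.87500e-05 − (-0.000204904)) = 1.55128e-05.
After k=1: 0.00333590.
k=2: B_{4}/(4)! × [f^{(3)}(20) − f^{(3)}(11)] = −1/720 × (-9.37500e-07 − (-3.38684e-05)) = -4.57374e-08.
After k=2: 0.00333586.
k=3: B_{6}/(6)! × [f^{(5)}(20) − f^{(5)}(11)] = 1/30240 × (-9.84375e-08 − (-1.17560e-05)) = 3.85501e-10.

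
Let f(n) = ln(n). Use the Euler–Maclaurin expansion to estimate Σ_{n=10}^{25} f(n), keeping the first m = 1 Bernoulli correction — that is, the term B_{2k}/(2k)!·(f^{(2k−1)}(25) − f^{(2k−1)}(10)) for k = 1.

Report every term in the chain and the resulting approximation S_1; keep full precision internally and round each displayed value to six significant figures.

∫_10^25 ln(x) dx evaluates to 42.4460.
½[f(10) + f(25)] = ½[2.30259 + 3.21888] = 2.76073.
Integral + boundary = 45.2068.
k=1: B_{2}/(2)! × [f^{(1)}(25) − f^{(1)}(10)] = 1/12 × (0.0400000 − 0.100000) = -0.00500000.

S_1 ≈ 45.2018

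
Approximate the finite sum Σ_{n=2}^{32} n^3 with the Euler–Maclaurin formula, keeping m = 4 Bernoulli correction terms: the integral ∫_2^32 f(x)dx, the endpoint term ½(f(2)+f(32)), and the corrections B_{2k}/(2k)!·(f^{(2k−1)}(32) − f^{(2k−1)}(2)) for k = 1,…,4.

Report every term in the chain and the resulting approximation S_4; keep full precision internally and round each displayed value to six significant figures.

The integral term ∫_2^32 x^3 dx = 262140.
Boundary: ½(f(2) + f(32)) = ½(8.00000 + 32768.0) = 16388.0.
So far: 278528.
Correction k=1: B_{2}/2! · (f^{(1)}(32) − f^{(1)}(2)) = 1/12 · (3072.00 − 12.0000) = 255.000.
Partial sum through k=1: 278783.
Correction k=2: B_{4}/4! · (f^{(3)}(32) − f^{(3)}(2)) = −1/720 · (6.00000 − 6.00000) = 0.00000.
Partial sum through k=2: 278783.
Correction k=3: B_{6}/6! · (f^{(5)}(32) − f^{(5)}(2)) = 1/30240 · (0.00000 − 0.00000) = 0.00000.
Partial sum through k=3: 278783.
Correction k=4: B_{8}/8! · (f^{(7)}(32) − f^{(7)}(2)) = −1/1209600 · (0.00000 − 0.00000) = 0.00000.

S_4 ≈ 278783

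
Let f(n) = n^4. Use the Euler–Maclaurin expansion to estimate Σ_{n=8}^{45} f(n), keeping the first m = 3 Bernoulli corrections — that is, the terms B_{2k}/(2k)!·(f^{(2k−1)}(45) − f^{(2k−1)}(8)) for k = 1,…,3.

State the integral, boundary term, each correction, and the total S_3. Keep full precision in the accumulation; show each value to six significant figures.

S_3 ≈ 3.89816e+07

The integral term ∫_8^45 x^4 dx = 3.68991e+07.
½[f(8) + f(45)] = ½[4096.00 + 4.10062e+06] = 2.05236e+06.
Integral + boundary = 3.89514e+07.
Order-1 term: 1/12 · (364500 − 2048.00) = 30204.3.
After k=1: 3.89816e+07.
Order-2 term: −1/720 · (1080.00 − 192.000) = -1.23333.
After k=2: 3.89816e+07.
Order-3 term: 1/30240 · (0.00000 − 0.00000) = 0.00000.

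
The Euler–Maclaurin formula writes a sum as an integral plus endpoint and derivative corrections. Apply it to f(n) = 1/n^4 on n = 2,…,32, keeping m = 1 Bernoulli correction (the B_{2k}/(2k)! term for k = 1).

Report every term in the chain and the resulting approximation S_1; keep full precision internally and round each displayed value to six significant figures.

Integral: ∫_2^32 1/x^4 dx = 0.0416565.
Boundary: ½(f(2) + f(32)) = ½(0.0625000 + 9.53674e-07) = 0.0312505.
Running total after boundary: 0.0729070.
Order-1 term: 1/12 · (-1.19209e-07 − (-0.125000)) = 0.0104167.

S_1 ≈ 0.0833236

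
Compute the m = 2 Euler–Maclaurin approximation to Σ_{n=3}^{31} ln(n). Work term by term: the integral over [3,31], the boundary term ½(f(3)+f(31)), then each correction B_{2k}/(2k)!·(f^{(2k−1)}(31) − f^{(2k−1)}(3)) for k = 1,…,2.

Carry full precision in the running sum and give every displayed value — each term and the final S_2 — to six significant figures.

The integral term ∫_3^31 ln(x) dx = 75.1578.
Endpoint term: (f(3) + f(31))/2 = (1.09861 + 3.43399)/2 = 2.26630.
Integral + boundary = 77.4241.
k=1: B_{2}/(2)! × [f^{(1)}(31) − f^{(1)}(3)] = 1/12 × (0.0322581 − 0.333333) = -0.0250896.
Running total after k=1: 77.3990.
k=2: B_{4}/(4)! × [f^{(3)}(31) − f^{(3)}(3)] = −1/720 × (6.71344e-05 − 0.0740741) = 0.000102787.

S_2 ≈ 77.3991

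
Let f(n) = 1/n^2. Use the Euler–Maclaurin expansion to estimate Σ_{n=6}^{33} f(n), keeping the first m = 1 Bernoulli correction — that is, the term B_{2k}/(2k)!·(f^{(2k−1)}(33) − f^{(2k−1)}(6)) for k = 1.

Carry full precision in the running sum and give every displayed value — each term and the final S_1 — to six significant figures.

The integral term ∫_6^33 1/x^2 dx = 0.136364.
½[f(6) + f(33)] = ½[0.0277778 + 0.000918274] = 0.0143480.
So far: 0.150712.
k=1: B_{2}/(2)! × [f^{(1)}(33) − f^{(1)}(6)] = 1/12 × (-5.56529e-05 − (-0.00925926)) = 0.000766967.

S_1 ≈ 0.151479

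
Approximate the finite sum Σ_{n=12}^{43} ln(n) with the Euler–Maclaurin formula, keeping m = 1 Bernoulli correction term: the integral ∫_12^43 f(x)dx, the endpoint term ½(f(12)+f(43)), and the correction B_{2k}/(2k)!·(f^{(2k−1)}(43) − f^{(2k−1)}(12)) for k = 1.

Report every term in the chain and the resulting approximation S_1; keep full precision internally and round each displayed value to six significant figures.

The integral term ∫_12^43 ln(x) dx = 100.913.
Boundary: ½(f(12) + f(43)) = ½(2.48491 + 3.76120) = 3.12305.
So far: 104.036.
Order-1 term: 1/12 · (0.0232558 − 0.0833333) = -0.00500646.

S_1 ≈ 104.031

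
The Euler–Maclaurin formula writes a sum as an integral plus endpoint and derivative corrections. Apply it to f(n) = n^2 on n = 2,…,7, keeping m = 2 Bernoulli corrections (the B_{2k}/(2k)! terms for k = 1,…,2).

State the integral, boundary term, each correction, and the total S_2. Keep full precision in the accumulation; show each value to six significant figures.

Integral: ∫_2^7 x^2 dx = 111.667.
Endpoint term: (f(2) + f(7))/2 = (4.00000 + 49.0000)/2 = 26.5000.
Integral + boundary = 138.167.
Correction k=1: B_{2}/2! · (f^{(1)}(7) − f^{(1)}(2)) = 1/12 · (14.0000 − 4.00000) = 0.833333.
After k=1: 139.000.
Correction k=2: B_{4}/4! · (f^{(3)}(7) − f^{(3)}(2)) = −1/720 · (0.00000 − 0.00000) = 0.00000.

S_2 ≈ 139.000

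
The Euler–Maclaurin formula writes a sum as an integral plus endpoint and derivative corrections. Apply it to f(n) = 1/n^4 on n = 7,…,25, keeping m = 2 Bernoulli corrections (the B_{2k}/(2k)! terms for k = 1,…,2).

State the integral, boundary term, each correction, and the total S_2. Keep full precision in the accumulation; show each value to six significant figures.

∫_7^25 1/x^4 dx evaluates to 0.000950484.
Boundary: ½(f(7) + f(25)) = ½(0.000416493 + 2.56000e-06) = 0.000209527.
Running total after boundary: 0.00116001.
Order-1 term: 1/12 · (-4.09600e-07 − (-0.000237996)) = 1.97989e-05.
Partial sum through k=1: 0.00117981.
Order-2 term: −1/720 · (-1.96608e-08 − (-0.000145712)) = -2.02350e-07.

S_2 ≈ 0.00117961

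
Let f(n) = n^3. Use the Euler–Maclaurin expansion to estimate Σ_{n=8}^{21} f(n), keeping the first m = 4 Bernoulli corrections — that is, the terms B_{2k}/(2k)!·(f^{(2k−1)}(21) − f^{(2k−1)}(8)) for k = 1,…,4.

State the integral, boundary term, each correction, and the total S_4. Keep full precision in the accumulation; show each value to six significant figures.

S_4 ≈ 52577.0

Integral: ∫_8^21 x^3 dx = 47596.2.
Endpoint term: (f(8) + f(21))/2 = (512.000 + 9261.00)/2 = 4886.50.
Integral + boundary = 52482.8.
Order-1 term: 1/12 · (1323.00 − 192.000) = 94.2500.
Running total after k=1: 52577.0.
Order-2 term: −1/720 · (6.00000 − 6.00000) = 0.00000.
Running total after k=2: 52577.0.
Order-3 term: 1/30240 · (0.00000 − 0.00000) = 0.00000.
Running total after k=3: 52577.0.
Order-4 term: −1/1209600 · (0.00000 − 0.00000) = 0.00000.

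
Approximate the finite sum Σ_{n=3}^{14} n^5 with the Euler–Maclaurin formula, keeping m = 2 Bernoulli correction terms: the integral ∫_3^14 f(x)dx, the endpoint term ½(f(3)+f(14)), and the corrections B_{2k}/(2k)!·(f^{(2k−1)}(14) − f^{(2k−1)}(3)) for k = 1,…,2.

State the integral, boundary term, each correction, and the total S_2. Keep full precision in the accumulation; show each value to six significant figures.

∫_3^14 x^5 dx evaluates to 1.25480e+06.
½[f(3) + f(14)] = ½[243.000 + 537824] = 269034.
So far: 1.52383e+06.
Correction k=1: B_{2}/2! · (f^{(1)}(14) − f^{(1)}(3)) = 1/12 · (192080 − 405.000) = 15972.9.
After k=1: 1.53981e+06.
Correction k=2: B_{4}/4! · (f^{(3)}(14) − f^{(3)}(3)) = −1/720 · (11760.0 − 540.000) = -15.5833.

S_2 ≈ 1.53979e+06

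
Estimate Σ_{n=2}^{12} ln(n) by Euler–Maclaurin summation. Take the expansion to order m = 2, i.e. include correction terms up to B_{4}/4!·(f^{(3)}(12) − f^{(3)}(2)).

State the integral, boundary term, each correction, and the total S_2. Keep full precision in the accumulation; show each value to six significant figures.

S_2 ≈ 19.9872

∫_2^12 ln(x) dx evaluates to 18.4326.
½[f(2) + f(12)] = ½[0.693147 + 2.48491] = 1.58903.
Running total after boundary: 20.0216.
k=1: B_{2}/(2)! × [f^{(1)}(12) − f^{(1)}(2)] = 1/12 × (0.0833333 − 0.500000) = -0.0347222.
Partial sum through k=1: 19.9869.
k=2: B_{4}/(4)! × [f^{(3)}(12) − f^{(3)}(2)] = −1/720 × (0.00115741 − 0.250000) = 0.000345615.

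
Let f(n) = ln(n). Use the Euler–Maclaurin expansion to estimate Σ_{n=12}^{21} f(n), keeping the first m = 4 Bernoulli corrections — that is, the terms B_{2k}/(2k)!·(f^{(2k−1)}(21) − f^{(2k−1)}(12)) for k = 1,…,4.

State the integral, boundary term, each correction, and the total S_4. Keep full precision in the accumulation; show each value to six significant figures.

Integral: ∫_12^21 ln(x) dx = 25.1161.
Endpoint term: (f(12) + f(21))/2 = (2.48491 + 3.04452)/2 = 2.76471.
So far: 27.8808.
Order-1 term: 1/12 · (0.0476190 − 0.0833333) = -0.00297619.
After k=1: 27.8778.
Order-2 term: −1/720 · (0.000215959 − 0.00115741) = 1.30757e-06.
After k=2: 27.8778.
Order-3 term: 1/30240 · (5.87645e-06 − 9.64506e-05) = -2.99518e-09.
After k=3: 27.8778.
Order-4 term: −1/1209600 · (3.99758e-07 − 2.00939e-05) = 1.62815e-11.

S_4 ≈ 27.8778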